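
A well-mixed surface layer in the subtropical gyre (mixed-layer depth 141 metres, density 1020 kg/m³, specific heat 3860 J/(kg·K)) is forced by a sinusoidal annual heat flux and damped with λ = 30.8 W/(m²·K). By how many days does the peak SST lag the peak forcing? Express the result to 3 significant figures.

75.5 days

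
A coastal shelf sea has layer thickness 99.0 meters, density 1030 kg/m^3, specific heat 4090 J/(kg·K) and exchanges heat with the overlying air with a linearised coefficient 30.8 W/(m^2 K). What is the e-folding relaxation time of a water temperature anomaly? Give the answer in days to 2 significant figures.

Areal heat capacity C = ρ c_p D = 1030 × 4090 × 99.0 = 4.17×10^8 J/(m²·K).
Relaxation time τ = C / λ = 4.17×10^8 / 30.8 = 1.35×10^7 s.
In days: 1.35×10^7 s / (86400 s/day) = 157 days.

160 days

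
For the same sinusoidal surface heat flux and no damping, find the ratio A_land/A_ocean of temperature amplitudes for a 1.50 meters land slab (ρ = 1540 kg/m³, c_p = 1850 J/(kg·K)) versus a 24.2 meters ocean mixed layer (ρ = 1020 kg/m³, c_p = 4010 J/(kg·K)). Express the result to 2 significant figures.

23

C_ocean = 1020 × 4010 × 24.2 = 9.90×10^7 J/(m²·K).
C_land = 1540 × 1850 × 1.50 = 4.27×10^6 J/(m²·K).
Undamped amplitude ∝ 1/C, so A_land/A_ocean = C_ocean/C_land = 23.2.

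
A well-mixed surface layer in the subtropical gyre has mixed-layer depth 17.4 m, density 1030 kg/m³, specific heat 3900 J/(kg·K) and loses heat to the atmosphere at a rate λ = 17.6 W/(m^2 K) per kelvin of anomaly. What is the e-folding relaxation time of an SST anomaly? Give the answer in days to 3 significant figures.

46.0 days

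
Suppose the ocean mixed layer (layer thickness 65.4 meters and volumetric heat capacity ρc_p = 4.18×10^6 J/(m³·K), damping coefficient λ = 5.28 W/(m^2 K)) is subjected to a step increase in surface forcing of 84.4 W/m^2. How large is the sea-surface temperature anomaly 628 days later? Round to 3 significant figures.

Areal heat capacity C = ρc_p × D = 4.18×10^6 × 65.4 = 2.73×10^8 J m⁻² K⁻¹.
τ = C / λ = 2.73×10^8 / 5.28 = 5.18×10^7 s.
Equilibrium anomaly ΔT_eq = F / λ = 84.4 / 5.28 = 16.0 K.
t = 628 days = 5.43×10^7 s, so t/τ = 1.05.
ΔT(t) = ΔT_eq (1 − e^(−t/τ)) = 16.0 × (1 − e^−1.05) = 10.4 K.

10.4 K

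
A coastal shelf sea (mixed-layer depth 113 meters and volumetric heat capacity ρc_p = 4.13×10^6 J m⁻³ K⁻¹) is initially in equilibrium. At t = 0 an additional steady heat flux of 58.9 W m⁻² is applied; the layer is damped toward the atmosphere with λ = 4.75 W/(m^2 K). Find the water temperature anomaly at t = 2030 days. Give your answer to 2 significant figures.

10 K

Areal heat capacity C = ρc_p × D = 4.13×10^6 × 113 = 4.67×10^8 J m⁻² K⁻¹.
τ = C / λ = 4.67×10^8 / 4.75 = 9.83×10^7 s.
Equilibrium anomaly ΔT_eq = F / λ = 58.9 / 4.75 = 12.4 K.
t = 2030 days = 1.75×10^8 s, so t/τ = 1.79.
ΔT(t) = ΔT_eq (1 − e^(−t/τ)) = 12.4 × (1 − e^−1.79) = 10.3 K.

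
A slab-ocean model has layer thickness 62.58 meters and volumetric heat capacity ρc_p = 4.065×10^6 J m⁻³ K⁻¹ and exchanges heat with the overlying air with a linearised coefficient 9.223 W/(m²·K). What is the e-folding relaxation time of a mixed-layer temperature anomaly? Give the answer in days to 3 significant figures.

319 days

Areal heat capacity C = ρc_p × D = 4.065×10^6 × 62.58 = 2.54×10^8 J/(m^2 K).
Relaxation time τ = C / λ = 2.54×10^8 / 9.223 = 2.76×10^7 s.
In days: 2.76×10^7 s / (86400 s/day) = 319 days.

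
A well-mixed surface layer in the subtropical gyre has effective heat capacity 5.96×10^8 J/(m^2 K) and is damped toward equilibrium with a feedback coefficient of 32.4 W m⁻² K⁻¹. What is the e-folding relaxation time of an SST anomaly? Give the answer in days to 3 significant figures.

213 days

Areal heat capacity C = 5.96×10^8 J/(m^2 K) (given).
Relaxation time τ = C / λ = 5.96×10^8 / 32.4 = 1.84×10^7 s.
In days: 1.84×10^7 s / (86400 s/day) = 213 days.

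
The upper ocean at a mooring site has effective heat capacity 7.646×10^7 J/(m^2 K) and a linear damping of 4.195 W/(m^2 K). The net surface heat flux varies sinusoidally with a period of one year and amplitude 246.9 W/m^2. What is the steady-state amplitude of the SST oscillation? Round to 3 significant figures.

Areal heat capacity C = 7.646×10^7 J/(m^2 K) (given).
Angular frequency ω = 2π / T = 2π / 3.15×10^7 s = 1.99×10^-7 s⁻¹.
√((Cω)² + λ²) = √((15.2)² + 4.195²) = 15.8 W/(m²·K).
Amplitude A = F₀ / √((Cω)²+λ²) = 246.9 / 15.8 = 15.6 K.

15.6 K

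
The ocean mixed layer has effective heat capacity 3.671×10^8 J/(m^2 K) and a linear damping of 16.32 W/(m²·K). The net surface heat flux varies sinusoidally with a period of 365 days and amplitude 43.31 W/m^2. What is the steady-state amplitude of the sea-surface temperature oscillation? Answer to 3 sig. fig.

0.578 K

Areal heat capacity C = 3.671×10^8 J/(m^2 K) (given).
Angular frequency ω = 2π / T = 2π / 3.15×10^7 s = 1.99×10^-7 s⁻¹.
√((Cω)² + λ²) = √((73.1)² + 16.32²) = 74.9 W/(m²·K).
Amplitude A = F₀ / √((Cω)²+λ²) = 43.31 / 74.9 = 0.578 K.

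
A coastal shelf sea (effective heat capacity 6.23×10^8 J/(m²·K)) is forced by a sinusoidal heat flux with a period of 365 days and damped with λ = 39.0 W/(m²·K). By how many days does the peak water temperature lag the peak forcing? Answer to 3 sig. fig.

73.6 days

Areal heat capacity C = 6.23×10^8 J/(m²·K) (given).
ω = 2π / 3.15×10^7 s = 1.99×10^-7 s⁻¹.
Phase lag φ = arctan(Cω/λ) = arctan(124/39.0) = 1.27 rad.
Time lag = φ / ω = 1.27 / 1.99×10^-7 = 6.36×10^6 s = 73.6 days.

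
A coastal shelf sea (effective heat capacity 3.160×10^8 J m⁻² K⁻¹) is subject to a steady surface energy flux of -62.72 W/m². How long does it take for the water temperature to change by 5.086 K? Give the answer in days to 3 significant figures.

Areal heat capacity C = 3.160×10^8 J m⁻² K⁻¹ (given).
Time required: Δt = C ΔT / F = 3.16×10^8 × -5.086 / -62.72 = 2.56×10^7 s.
In days: 2.56×10^7 s / (86400 s/day) = 297 days.

297 days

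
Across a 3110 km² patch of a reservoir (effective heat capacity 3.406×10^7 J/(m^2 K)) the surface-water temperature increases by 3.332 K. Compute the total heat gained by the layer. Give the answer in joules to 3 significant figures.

3.53×10^17 J

Areal heat capacity C = 3.406×10^7 J/(m^2 K) (given).
Heat per unit area: q = C ΔT = 3.41×10^7 × 3.332 = 1.13×10^8 J/m².
Total heat: Q = q × A = 1.13×10^8 × (3110 × 10⁶ m²) = 3.53×10^17 J.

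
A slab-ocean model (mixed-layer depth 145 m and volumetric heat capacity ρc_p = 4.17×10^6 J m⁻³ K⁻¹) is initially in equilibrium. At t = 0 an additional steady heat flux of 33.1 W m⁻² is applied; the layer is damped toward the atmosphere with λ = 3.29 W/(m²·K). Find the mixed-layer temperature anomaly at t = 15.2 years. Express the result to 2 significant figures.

9.3 K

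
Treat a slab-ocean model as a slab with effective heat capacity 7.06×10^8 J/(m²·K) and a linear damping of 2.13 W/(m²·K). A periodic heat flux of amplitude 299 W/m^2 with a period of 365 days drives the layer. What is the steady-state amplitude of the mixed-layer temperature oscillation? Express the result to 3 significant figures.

Areal heat capacity C = 7.06×10^8 J/(m²·K) (given).
Angular frequency ω = 2π / T = 2π / 3.15×10^7 s = 1.99×10^-7 s⁻¹.
√((Cω)² + λ²) = √((141)² + 2.13²) = 141 W/(m²·K).
Amplitude A = F₀ / √((Cω)²+λ²) = 299 / 141 = 2.13 K.

2.13 K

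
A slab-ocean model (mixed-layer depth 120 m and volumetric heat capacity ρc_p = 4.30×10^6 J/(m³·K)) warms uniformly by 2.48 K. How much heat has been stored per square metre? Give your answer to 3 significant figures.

Areal heat capacity C = ρc_p × D = 4.30×10^6 × 120 = 5.16×10^8 J m⁻² K⁻¹.
ΔQ = C ΔT = 5.16×10^8 × 2.48 = 1.28×10^9 J/m².

1.28×10^9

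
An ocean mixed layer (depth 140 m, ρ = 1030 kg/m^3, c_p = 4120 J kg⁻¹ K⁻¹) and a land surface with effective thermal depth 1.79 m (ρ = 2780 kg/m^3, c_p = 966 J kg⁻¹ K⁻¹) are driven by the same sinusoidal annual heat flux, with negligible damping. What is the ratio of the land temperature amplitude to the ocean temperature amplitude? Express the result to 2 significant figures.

C_ocean = 1030 × 4120 × 140 = 5.94×10^8 J/(m²·K).
C_land = 2780 × 966 × 1.79 = 4.81×10^6 J/(m²·K).
Undamped amplitude ∝ 1/C, so A_land/A_ocean = C_ocean/C_land = 124.

120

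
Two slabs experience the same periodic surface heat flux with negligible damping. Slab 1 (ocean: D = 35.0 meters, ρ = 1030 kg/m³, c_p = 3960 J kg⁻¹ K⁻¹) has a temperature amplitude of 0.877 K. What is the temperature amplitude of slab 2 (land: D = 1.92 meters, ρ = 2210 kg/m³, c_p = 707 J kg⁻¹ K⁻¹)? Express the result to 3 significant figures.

C_ocean = 1.43×10^8 J/(m²·K); C_land = 3.00×10^6 J/(m²·K).
A ∝ 1/C ⇒ A_land = A_ocean × C_ocean/C_land = 0.877 × 47.6 = 41.7 K.

41.7 K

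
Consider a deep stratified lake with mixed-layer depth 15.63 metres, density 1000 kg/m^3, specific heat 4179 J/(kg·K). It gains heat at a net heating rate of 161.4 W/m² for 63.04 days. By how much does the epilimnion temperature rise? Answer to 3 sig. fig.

Areal heat capacity C = ρ c_p D = 1000 × 4179 × 15.63 = 6.53×10^7 J m⁻² K⁻¹.
Net heat input Q = F Δt = 161.4 × (63.04 days × 86400 s/day) = 8.79×10^8 J/m².
ΔT = Q / C = 8.79×10^8 / 6.53×10^7 = 13.5 K.

13.5 K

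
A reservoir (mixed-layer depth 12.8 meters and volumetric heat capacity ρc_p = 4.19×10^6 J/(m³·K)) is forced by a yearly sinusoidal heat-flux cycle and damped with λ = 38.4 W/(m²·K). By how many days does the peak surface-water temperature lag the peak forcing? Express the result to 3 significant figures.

Areal heat capacity C = ρc_p × D = 4.19×10^6 × 12.8 = 5.36×10^7 J/(m^2 K).
ω = 2π / 3.15×10^7 s = 1.99×10^-7 s⁻¹.
Phase lag φ = arctan(Cω/λ) = arctan(10.7/38.4) = 0.271 rad.
Time lag = φ / ω = 0.271 / 1.99×10^-7 = 1.36×10^6 s = 15.8 days.

15.8 days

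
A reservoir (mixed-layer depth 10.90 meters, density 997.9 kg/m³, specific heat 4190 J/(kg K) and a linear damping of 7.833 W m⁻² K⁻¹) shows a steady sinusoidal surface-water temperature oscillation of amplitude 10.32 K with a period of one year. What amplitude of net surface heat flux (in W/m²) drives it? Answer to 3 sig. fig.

Areal heat capacity C = ρ c_p D = 997.9 × 4190 × 10.90 = 4.56×10^7 J/(m²·K).
ω = 2π / 3.15×10^7 s = 1.99×10^-7 s⁻¹.
√((Cω)² + λ²) = √((9.08)² + 7.833²) = 12.0 W/(m²·K).
F₀ = A × √((Cω)²+λ²) = 10.32 × 12.0 = 124 W/m².

124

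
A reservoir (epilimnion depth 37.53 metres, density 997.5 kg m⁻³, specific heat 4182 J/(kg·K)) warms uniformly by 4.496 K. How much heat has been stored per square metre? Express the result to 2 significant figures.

Areal heat capacity C = ρ c_p D = 997.5 × 4182 × 37.53 = 1.57×10^8 J/(m²·K).
ΔQ = C ΔT = 1.57×10^8 × 4.496 = 7.04×10^8 J/m².

7.0×10^8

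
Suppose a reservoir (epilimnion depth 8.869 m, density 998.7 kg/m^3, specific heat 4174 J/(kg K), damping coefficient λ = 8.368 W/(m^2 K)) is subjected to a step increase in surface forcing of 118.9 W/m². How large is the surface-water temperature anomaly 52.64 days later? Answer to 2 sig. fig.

9.1 K

Areal heat capacity C = ρ c_p D = 998.7 × 4174 × 8.869 = 3.70×10^7 J m⁻² K⁻¹.
τ = C / λ = 3.70×10^7 / 8.368 = 4.42×10^6 s.
Equilibrium anomaly ΔT_eq = F / λ = 118.9 / 8.368 = 14.2 K.
t = 52.64 days = 4.55×10^6 s, so t/τ = 1.03.
ΔT(t) = ΔT_eq (1 − e^(−t/τ)) = 14.2 × (1 − e^−1.03) = 9.13 K.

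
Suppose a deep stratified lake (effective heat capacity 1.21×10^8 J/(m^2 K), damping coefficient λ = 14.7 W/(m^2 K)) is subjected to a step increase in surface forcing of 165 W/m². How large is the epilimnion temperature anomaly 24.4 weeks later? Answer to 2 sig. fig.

9.4 K

Areal heat capacity C = 1.21×10^8 J/(m^2 K) (given).
τ = C / λ = 1.21×10^8 / 14.7 = 8.23×10^6 s.
Equilibrium anomaly ΔT_eq = F / λ = 165 / 14.7 = 11.2 K.
t = 24.4 weeks = 1.48×10^7 s, so t/τ = 1.79.
ΔT(t) = ΔT_eq (1 − e^(−t/τ)) = 11.2 × (1 − e^−1.79) = 9.36 K.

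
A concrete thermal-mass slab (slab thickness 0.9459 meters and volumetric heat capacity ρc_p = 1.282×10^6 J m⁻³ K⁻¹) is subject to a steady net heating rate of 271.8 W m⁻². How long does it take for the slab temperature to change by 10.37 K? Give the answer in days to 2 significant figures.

0.54 days

Areal heat capacity C = ρc_p × D = 1.282×10^6 × 0.9459 = 1.21×10^6 J/(m²·K).
Time required: Δt = C ΔT / F = 1.21×10^6 × 10.37 / 271.8 = 46300 s.
In days: 46300 s / (86400 s/day) = 0.535 days.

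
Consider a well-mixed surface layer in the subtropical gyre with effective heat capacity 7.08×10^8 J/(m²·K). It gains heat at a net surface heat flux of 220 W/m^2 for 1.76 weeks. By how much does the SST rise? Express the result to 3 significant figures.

0.331 K

Areal heat capacity C = 7.08×10^8 J/(m²·K) (given).
Net heat input Q = F Δt = 220 × (1.76 weeks × 6.048×10^5 s/week) = 2.34×10^8 J/m².
ΔT = Q / C = 2.34×10^8 / 7.08×10^8 = 0.331 K.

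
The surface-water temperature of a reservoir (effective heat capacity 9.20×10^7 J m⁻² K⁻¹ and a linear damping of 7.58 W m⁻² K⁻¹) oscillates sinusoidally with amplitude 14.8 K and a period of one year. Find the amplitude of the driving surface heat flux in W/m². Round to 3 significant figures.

Areal heat capacity C = 9.20×10^7 J m⁻² K⁻¹ (given).
ω = 2π / 3.15×10^7 s = 1.99×10^-7 s⁻¹.
√((Cω)² + λ²) = √((18.3)² + 7.58²) = 19.8 W/(m²·K).
F₀ = A × √((Cω)²+λ²) = 14.8 × 19.8 = 294 W/m².

294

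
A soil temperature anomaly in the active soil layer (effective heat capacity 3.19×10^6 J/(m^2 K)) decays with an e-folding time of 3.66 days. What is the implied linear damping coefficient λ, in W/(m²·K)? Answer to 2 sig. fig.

Areal heat capacity C = 3.19×10^6 J/(m^2 K) (given).
τ = 3.66 days = 3.16×10^5 s.
λ = C / τ = 3.19×10^6 / 3.16×10^5 = 10.1 W/(m²·K).

10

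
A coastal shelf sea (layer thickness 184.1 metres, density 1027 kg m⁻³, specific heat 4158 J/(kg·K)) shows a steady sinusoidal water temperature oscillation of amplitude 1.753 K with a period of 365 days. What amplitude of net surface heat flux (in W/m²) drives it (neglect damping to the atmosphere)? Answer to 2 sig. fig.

Areal heat capacity C = ρ c_p D = 1027 × 4158 × 184.1 = 7.86×10^8 J/(m^2 K).
ω = 2π / 3.15×10^7 s = 1.99×10^-7 s⁻¹.
Cω = 7.86×10^8 × 1.99×10^-7 = 157 W/(m²·K).
F₀ = A × Cω = 1.753 × 157 = 275 W/m².

270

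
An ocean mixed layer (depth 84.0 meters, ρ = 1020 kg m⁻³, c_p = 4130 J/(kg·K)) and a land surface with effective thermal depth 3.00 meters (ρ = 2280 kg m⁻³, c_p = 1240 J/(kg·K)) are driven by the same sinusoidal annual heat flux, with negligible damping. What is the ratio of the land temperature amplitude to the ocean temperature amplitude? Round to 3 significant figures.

C_ocean = 1020 × 4130 × 84.0 = 3.54×10^8 J/(m²·K).
C_land = 2280 × 1240 × 3.00 = 8.48×10^6 J/(m²·K).
Undamped amplitude ∝ 1/C, so A_land/A_ocean = C_ocean/C_land = 41.7.

41.7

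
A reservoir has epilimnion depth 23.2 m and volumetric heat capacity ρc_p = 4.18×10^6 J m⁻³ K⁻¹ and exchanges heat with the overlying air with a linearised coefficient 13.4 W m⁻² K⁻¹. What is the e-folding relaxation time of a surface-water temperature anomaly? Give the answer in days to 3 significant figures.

83.8 days

Areal heat capacity C = ρc_p × D = 4.18×10^6 × 23.2 = 9.70×10^7 J m⁻² K⁻¹.
Relaxation time τ = C / λ = 9.70×10^7 / 13.4 = 7.24×10^6 s.
In days: 7.24×10^6 s / (86400 s/day) = 83.8 days.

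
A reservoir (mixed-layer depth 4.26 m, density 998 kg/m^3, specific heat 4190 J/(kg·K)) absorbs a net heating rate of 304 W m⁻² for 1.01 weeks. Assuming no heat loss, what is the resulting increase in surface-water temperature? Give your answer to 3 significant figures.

Areal heat capacity C = ρ c_p D = 998 × 4190 × 4.26 = 1.78×10^7 J/(m^2 K).
Net heat input Q = F Δt = 304 × (1.01 weeks × 6.048×10^5 s/week) = 1.86×10^8 J/m².
ΔT = Q / C = 1.86×10^8 / 1.78×10^7 = 10.4 K.

10.4 K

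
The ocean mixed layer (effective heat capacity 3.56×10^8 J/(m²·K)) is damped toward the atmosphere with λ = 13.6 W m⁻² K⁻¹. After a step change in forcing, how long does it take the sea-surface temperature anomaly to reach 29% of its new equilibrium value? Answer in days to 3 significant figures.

104 days

Areal heat capacity C = 3.56×10^8 J/(m²·K) (given).
τ = C / λ = 3.56×10^8 / 13.6 = 2.62×10^7 s.
Fraction reached: 1 − e^(−t/τ) = 0.29 ⇒ t = −τ ln(1 − 0.29) = τ × 0.342.
t = 8.97×10^6 s = 104 days.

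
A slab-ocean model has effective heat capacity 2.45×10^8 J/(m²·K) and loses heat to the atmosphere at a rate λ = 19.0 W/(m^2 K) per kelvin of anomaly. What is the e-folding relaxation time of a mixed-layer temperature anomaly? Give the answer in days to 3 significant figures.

149 days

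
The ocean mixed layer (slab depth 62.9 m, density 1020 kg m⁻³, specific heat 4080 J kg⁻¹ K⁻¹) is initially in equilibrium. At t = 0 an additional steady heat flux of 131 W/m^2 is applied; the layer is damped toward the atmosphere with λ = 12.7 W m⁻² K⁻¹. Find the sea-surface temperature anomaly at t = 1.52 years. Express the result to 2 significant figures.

9.3 K

Areal heat capacity C = ρ c_p D = 1020 × 4080 × 62.9 = 2.62×10^8 J/(m²·K).
τ = C / λ = 2.62×10^8 / 12.7 = 2.06×10^7 s.
Equilibrium anomaly ΔT_eq = F / λ = 131 / 12.7 = 10.3 K.
t = 1.52 years = 4.80×10^7 s, so t/τ = 2.33.
ΔT(t) = ΔT_eq (1 − e^(−t/τ)) = 10.3 × (1 − e^−2.33) = 9.31 K.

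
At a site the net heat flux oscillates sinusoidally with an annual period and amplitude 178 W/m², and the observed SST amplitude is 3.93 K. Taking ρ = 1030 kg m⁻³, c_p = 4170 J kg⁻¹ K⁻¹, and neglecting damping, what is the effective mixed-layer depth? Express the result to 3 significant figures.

52.9 m

ω = 2π / 3.15×10^7 s = 1.99×10^-7 s⁻¹.
Required C = F₀ / (A ω) = 178 / (3.93 × 1.99×10^-7) = 2.27×10^8 J/(m²·K).
D = C / (ρ c_p) = 2.27×10^8 / (1030 × 4170) = 52.9 m.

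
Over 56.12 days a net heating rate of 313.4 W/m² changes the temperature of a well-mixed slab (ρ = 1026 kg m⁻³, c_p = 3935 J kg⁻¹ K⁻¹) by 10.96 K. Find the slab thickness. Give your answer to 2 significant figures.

Heat input Q = F Δt = 313.4 × 4.85×10^6 s = 1.52×10^9 J/m².
Required areal heat capacity C = Q / ΔT = 1.39×10^8 J/(m²·K).
Depth D = C / (ρ c_p) = 1.39×10^8 / (1026 × 3935) = 34.3 m.

34 m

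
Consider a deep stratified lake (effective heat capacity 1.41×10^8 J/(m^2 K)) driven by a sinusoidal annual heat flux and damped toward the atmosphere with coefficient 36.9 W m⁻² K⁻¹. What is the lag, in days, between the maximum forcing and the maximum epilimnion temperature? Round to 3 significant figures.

37.8 days

Areal heat capacity C = 1.41×10^8 J/(m^2 K) (given).
ω = 2π / 3.15×10^7 s = 1.99×10^-7 s⁻¹.
Phase lag φ = arctan(Cω/λ) = arctan(28.1/36.9) = 0.651 rad.
Time lag = φ / ω = 0.651 / 1.99×10^-7 = 3.27×10^6 s = 37.8 days.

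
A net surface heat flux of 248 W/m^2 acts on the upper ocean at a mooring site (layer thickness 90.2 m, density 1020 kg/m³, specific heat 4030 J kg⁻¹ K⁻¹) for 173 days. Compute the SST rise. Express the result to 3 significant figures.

10.0 K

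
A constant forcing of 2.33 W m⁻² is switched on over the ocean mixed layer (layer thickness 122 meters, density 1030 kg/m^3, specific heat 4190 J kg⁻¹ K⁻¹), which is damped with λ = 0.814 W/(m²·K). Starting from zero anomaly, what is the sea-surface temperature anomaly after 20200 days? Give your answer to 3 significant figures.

Areal heat capacity C = ρ c_p D = 1030 × 4190 × 122 = 5.27×10^8 J/(m^2 K).
τ = C / λ = 5.27×10^8 / 0.814 = 6.47×10^8 s.
Equilibrium anomaly ΔT_eq = F / λ = 2.33 / 0.814 = 2.86 K.
t = 20200 days = 1.75×10^9 s, so t/τ = 2.70.
ΔT(t) = ΔT_eq (1 − e^(−t/τ)) = 2.86 × (1 − e^−2.70) = 2.67 K.

2.67 K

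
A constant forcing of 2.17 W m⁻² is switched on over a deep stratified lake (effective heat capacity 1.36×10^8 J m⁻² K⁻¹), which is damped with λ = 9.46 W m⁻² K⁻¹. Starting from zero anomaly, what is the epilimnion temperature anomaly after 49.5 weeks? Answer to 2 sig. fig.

0.20 K

Areal heat capacity C = 1.36×10^8 J m⁻² K⁻¹ (given).
τ = C / λ = 1.36×10^8 / 9.46 = 1.44×10^7 s.
Equilibrium anomaly ΔT_eq = F / λ = 2.17 / 9.46 = 0.229 K.
t = 49.5 weeks = 2.99×10^7 s, so t/τ = 2.08.
ΔT(t) = ΔT_eq (1 − e^(−t/τ)) = 0.229 × (1 − e^−2.08) = 0.201 K.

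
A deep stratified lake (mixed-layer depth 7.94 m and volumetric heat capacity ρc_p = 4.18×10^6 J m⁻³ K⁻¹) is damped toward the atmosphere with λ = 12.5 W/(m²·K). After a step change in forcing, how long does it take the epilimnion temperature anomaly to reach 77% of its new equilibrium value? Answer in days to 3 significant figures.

45.2 days

Areal heat capacity C = ρc_p × D = 4.18×10^6 × 7.94 = 3.32×10^7 J m⁻² K⁻¹.
τ = C / λ = 3.32×10^7 / 12.5 = 2.66×10^6 s.
Fraction reached: 1 − e^(−t/τ) = 0.77 ⇒ t = −τ ln(1 − 0.77) = τ × 1.47.
t = 3.90×10^6 s = 45.2 days.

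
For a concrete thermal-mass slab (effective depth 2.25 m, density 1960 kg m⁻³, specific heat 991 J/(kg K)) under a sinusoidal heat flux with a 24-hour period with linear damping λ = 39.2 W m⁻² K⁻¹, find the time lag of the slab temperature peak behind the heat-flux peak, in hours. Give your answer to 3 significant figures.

Areal heat capacity C = ρ c_p D = 1960 × 991 × 2.25 = 4.37×10^6 J/(m^2 K).
ω = 2π / 86400 s = 7.27×10^-5 s⁻¹.
Phase lag φ = arctan(Cω/λ) = arctan(318/39.2) = 1.45 rad.
Time lag = φ / ω = 1.45 / 7.27×10^-5 = 19900 s = 5.53 hours.

5.53 hours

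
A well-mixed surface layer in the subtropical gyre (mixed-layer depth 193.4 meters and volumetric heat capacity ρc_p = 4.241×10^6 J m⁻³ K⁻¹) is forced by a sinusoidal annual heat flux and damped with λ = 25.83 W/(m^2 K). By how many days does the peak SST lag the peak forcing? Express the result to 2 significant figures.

82 days

Areal heat capacity C = ρc_p × D = 4.241×10^6 × 193.4 = 8.20×10^8 J/(m²·K).
ω = 2π / 3.15×10^7 s = 1.99×10^-7 s⁻¹.
Phase lag φ = arctan(Cω/λ) = arctan(163/25.83) = 1.41 rad.
Time lag = φ / ω = 1.41 / 1.99×10^-7 = 7.10×10^6 s = 82.1 days.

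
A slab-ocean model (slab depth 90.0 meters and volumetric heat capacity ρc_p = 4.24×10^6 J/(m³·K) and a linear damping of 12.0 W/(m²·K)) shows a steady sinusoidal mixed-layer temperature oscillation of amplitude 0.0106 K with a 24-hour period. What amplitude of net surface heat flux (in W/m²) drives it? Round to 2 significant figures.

Areal heat capacity C = ρc_p × D = 4.24×10^6 × 90.0 = 3.82×10^8 J/(m^2 K).
ω = 2π / 86400 s = 7.27×10^-5 s⁻¹.
√((Cω)² + λ²) = √((27800)² + 12.0²) = 27800 W/(m²·K).
F₀ = A × √((Cω)²+λ²) = 0.0106 × 27800 = 294 W/m².

290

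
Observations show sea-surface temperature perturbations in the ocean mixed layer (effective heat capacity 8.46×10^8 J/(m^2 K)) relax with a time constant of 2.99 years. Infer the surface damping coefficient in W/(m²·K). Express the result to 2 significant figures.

9.0

Areal heat capacity C = 8.46×10^8 J/(m^2 K) (given).
τ = 2.99 years = 9.44×10^7 s.
λ = C / τ = 8.46×10^8 / 9.44×10^7 = 8.97 W/(m²·K).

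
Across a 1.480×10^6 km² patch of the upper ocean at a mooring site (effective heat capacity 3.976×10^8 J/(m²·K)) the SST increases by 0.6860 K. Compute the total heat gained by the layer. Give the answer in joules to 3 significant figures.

Areal heat capacity C = 3.976×10^8 J/(m²·K) (given).
Heat per unit area: q = C ΔT = 3.98×10^8 × 0.6860 = 2.73×10^8 J/m².
Total heat: Q = q × A = 2.73×10^8 × (1.480×10^6 × 10⁶ m²) = 4.04×10^20 J.

4.04×10^20 J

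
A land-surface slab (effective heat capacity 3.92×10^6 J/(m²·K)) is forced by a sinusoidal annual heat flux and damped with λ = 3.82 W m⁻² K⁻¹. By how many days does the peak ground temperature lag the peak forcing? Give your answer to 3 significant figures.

11.7 days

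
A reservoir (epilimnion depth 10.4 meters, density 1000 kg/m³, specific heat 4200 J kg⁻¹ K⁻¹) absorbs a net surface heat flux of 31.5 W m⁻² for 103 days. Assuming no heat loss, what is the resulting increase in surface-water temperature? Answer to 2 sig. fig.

6.4 K

Areal heat capacity C = ρ c_p D = 1000 × 4200 × 10.4 = 4.37×10^7 J/(m^2 K).
Net heat input Q = F Δt = 31.5 × (103 days × 86400 s/day) = 2.80×10^8 J/m².
ΔT = Q / C = 2.80×10^8 / 4.37×10^7 = 6.42 K.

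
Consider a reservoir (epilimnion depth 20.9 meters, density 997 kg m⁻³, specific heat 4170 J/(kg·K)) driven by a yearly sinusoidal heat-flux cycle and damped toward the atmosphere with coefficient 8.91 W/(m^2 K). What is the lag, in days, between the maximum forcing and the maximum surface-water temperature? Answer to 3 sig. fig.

Areal heat capacity C = ρ c_p D = 997 × 4170 × 20.9 = 8.69×10^7 J/(m^2 K).
ω = 2π / 3.15×10^7 s = 1.99×10^-7 s⁻¹.
Phase lag φ = arctan(Cω/λ) = arctan(17.3/8.91) = 1.10 rad.
Time lag = φ / ω = 1.10 / 1.99×10^-7 = 5.50×10^6 s = 63.6 days.

63.6 days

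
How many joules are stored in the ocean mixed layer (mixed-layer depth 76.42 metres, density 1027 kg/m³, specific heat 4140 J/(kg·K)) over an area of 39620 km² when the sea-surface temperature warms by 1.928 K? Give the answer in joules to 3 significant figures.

Areal heat capacity C = ρ c_p D = 1027 × 4140 × 76.42 = 3.25×10^8 J/(m²·K).
Heat per unit area: q = C ΔT = 3.25×10^8 × 1.928 = 6.26×10^8 J/m².
Total heat: Q = q × A = 6.26×10^8 × (39620 × 10⁶ m²) = 2.48×10^19 J.

2.48×10^19 J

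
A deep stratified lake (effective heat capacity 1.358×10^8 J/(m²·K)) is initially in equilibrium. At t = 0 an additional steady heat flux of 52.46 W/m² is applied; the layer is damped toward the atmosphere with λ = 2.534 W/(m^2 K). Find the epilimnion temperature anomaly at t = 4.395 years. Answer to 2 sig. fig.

19 K

Areal heat capacity C = 1.358×10^8 J/(m²·K) (given).
τ = C / λ = 1.36×10^8 / 2.534 = 5.36×10^7 s.
Equilibrium anomaly ΔT_eq = F / λ = 52.46 / 2.534 = 20.7 K.
t = 4.395 years = 1.39×10^8 s, so t/τ = 2.59.
ΔT(t) = ΔT_eq (1 − e^(−t/τ)) = 20.7 × (1 − e^−2.59) = 19.1 K.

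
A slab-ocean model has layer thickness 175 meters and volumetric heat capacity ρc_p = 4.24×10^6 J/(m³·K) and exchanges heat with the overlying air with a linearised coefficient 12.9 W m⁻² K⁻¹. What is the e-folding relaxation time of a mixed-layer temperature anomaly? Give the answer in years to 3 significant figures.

1.82 years

Areal heat capacity C = ρc_p × D = 4.24×10^6 × 175 = 7.42×10^8 J/(m²·K).
Relaxation time τ = C / λ = 7.42×10^8 / 12.9 = 5.75×10^7 s.
In years: 5.75×10^7 s / (3.156×10^7 s/year) = 1.82 years.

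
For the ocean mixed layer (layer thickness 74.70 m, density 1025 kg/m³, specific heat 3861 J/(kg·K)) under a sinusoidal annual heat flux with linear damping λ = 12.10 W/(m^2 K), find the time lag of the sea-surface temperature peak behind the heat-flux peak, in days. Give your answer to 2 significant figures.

Areal heat capacity C = ρ c_p D = 1025 × 3861 × 74.70 = 2.96×10^8 J/(m²·K).
ω = 2π / 3.15×10^7 s = 1.99×10^-7 s⁻¹.
Phase lag φ = arctan(Cω/λ) = arctan(58.9/12.10) = 1.37 rad.
Time lag = φ / ω = 1.37 / 1.99×10^-7 = 6.87×10^6 s = 79.5 days.

79 days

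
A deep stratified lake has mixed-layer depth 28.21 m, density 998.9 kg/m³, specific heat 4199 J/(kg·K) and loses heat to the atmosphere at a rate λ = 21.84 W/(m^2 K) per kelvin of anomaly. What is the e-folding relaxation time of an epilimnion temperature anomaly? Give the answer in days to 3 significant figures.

62.7 days

Areal heat capacity C = ρ c_p D = 998.9 × 4199 × 28.21 = 1.18×10^8 J/(m²·K).
Relaxation time τ = C / λ = 1.18×10^8 / 21.84 = 5.42×10^6 s.
In days: 5.42×10^6 s / (86400 s/day) = 62.7 days.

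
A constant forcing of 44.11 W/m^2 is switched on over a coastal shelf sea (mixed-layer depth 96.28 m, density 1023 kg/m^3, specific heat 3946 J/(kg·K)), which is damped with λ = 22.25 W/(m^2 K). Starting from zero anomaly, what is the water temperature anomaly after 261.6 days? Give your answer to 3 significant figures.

Areal heat capacity C = ρ c_p D = 1023 × 3946 × 96.28 = 3.89×10^8 J m⁻² K⁻¹.
τ = C / λ = 3.89×10^8 / 22.25 = 1.75×10^7 s.
Equilibrium anomaly ΔT_eq = F / λ = 44.11 / 22.25 = 1.98 K.
t = 261.6 days = 2.26×10^7 s, so t/τ = 1.29.
ΔT(t) = ΔT_eq (1 − e^(−t/τ)) = 1.98 × (1 − e^−1.29) = 1.44 K.

1.44 K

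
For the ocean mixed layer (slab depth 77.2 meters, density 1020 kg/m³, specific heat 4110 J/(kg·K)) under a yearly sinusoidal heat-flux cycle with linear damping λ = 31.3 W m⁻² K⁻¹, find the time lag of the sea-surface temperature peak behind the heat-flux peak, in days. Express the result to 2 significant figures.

Areal heat capacity C = ρ c_p D = 1020 × 4110 × 77.2 = 3.24×10^8 J/(m^2 K).
ω = 2π / 3.15×10^7 s = 1.99×10^-7 s⁻¹.
Phase lag φ = arctan(Cω/λ) = arctan(64.5/31.3) = 1.12 rad.
Time lag = φ / ω = 1.12 / 1.99×10^-7 = 5.62×10^6 s = 65.0 days.

65 days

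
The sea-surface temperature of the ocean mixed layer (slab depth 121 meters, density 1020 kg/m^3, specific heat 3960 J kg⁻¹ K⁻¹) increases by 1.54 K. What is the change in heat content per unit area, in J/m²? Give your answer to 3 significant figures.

7.53×10^8

Areal heat capacity C = ρ c_p D = 1020 × 3960 × 121 = 4.89×10^8 J m⁻² K⁻¹.
ΔQ = C ΔT = 4.89×10^8 × 1.54 = 7.53×10^8 J/m².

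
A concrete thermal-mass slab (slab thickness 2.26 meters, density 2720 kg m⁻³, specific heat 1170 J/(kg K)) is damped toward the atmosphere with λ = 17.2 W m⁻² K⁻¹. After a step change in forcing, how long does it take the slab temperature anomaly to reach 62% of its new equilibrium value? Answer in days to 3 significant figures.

Areal heat capacity C = ρ c_p D = 2720 × 1170 × 2.26 = 7.19×10^6 J m⁻² K⁻¹.
τ = C / λ = 7.19×10^6 / 17.2 = 4.18×10^5 s.
Fraction reached: 1 − e^(−t/τ) = 0.62 ⇒ t = −τ ln(1 − 0.62) = τ × 0.968.
t = 4.05×10^5 s = 4.68 days.

4.68 days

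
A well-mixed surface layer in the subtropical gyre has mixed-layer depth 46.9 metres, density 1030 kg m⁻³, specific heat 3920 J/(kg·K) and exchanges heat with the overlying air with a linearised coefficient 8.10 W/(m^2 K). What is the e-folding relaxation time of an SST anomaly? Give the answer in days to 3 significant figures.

271 days

Areal heat capacity C = ρ c_p D = 1030 × 3920 × 46.9 = 1.89×10^8 J/(m^2 K).
Relaxation time τ = C / λ = 1.89×10^8 / 8.10 = 2.34×10^7 s.
In days: 2.34×10^7 s / (86400 s/day) = 271 days.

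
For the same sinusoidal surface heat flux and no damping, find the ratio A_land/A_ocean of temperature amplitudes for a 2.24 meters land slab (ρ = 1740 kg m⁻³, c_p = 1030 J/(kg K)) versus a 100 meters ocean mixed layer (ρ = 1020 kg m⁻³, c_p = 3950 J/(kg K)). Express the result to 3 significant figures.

100

C_ocean = 1020 × 3950 × 100 = 4.03×10^8 J/(m²·K).
C_land = 1740 × 1030 × 2.24 = 4.01×10^6 J/(m²·K).
Undamped amplitude ∝ 1/C, so A_land/A_ocean = C_ocean/C_land = 100.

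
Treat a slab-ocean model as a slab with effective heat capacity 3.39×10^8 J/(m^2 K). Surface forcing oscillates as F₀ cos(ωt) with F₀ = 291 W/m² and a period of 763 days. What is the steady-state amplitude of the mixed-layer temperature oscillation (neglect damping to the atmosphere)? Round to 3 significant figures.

Areal heat capacity C = 3.39×10^8 J/(m^2 K) (given).
Angular frequency ω = 2π / T = 2π / 6.59×10^7 s = 9.53×10^-8 s⁻¹.
Cω = 3.39×10^8 × 9.53×10^-8 = 32.3 W/(m²·K).
Amplitude A = F₀ / (Cω) = 291 / 32.3 = 9.01 K.

9.01 K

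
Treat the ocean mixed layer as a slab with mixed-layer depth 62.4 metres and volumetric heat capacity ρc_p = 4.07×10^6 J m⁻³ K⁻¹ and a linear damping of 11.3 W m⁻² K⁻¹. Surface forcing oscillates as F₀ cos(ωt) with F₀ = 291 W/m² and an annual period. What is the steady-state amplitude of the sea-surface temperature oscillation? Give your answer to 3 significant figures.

5.61 K

Areal heat capacity C = ρc_p × D = 4.07×10^6 × 62.4 = 2.54×10^8 J m⁻² K⁻¹.
Angular frequency ω = 2π / T = 2π / 3.15×10^7 s = 1.99×10^-7 s⁻¹.
√((Cω)² + λ²) = √((50.6)² + 11.3²) = 51.8 W/(m²·K).
Amplitude A = F₀ / √((Cω)²+λ²) = 291 / 51.8 = 5.61 K.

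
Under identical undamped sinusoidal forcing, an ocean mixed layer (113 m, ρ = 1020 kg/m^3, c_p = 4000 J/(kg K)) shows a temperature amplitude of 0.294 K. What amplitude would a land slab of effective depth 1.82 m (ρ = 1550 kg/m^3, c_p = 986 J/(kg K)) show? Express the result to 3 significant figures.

48.7 K

C_ocean = 4.61×10^8 J/(m²·K); C_land = 2.78×10^6 J/(m²·K).
A ∝ 1/C ⇒ A_land = A_ocean × C_ocean/C_land = 0.294 × 166 = 48.7 K.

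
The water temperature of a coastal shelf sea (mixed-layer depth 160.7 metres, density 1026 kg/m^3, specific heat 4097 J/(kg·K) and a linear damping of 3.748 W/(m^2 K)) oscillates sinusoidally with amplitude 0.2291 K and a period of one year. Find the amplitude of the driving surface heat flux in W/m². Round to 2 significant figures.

31

Areal heat capacity C = ρ c_p D = 1026 × 4097 × 160.7 = 6.76×10^8 J/(m^2 K).
ω = 2π / 3.15×10^7 s = 1.99×10^-7 s⁻¹.
√((Cω)² + λ²) = √((135)² + 3.748²) = 135 W/(m²·K).
F₀ = A × √((Cω)²+λ²) = 0.2291 × 135 = 30.8 W/m².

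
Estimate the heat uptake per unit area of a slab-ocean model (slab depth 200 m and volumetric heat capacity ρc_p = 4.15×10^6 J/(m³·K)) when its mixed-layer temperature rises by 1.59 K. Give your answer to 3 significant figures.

1.32×10^9

Areal heat capacity C = ρc_p × D = 4.15×10^6 × 200 = 8.30×10^8 J/(m^2 K).
ΔQ = C ΔT = 8.30×10^8 × 1.59 = 1.32×10^9 J/m².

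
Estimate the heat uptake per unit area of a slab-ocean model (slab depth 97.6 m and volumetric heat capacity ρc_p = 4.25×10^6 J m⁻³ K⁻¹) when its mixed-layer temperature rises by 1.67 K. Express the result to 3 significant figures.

6.93×10^8

Areal heat capacity C = ρc_p × D = 4.25×10^6 × 97.6 = 4.15×10^8 J m⁻² K⁻¹.
ΔQ = C ΔT = 4.15×10^8 × 1.67 = 6.93×10^8 J/m².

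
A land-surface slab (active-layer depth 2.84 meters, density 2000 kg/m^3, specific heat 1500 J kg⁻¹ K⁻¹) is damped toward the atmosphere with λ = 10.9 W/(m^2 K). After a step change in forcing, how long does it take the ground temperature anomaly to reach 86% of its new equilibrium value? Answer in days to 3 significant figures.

17.8 days

Areal heat capacity C = ρ c_p D = 2000 × 1500 × 2.84 = 8.52×10^6 J/(m^2 K).
τ = C / λ = 8.52×10^6 / 10.9 = 7.82×10^5 s.
Fraction reached: 1 − e^(−t/τ) = 0.86 ⇒ t = −τ ln(1 − 0.86) = τ × 1.97.
t = 1.54×10^6 s = 17.8 days.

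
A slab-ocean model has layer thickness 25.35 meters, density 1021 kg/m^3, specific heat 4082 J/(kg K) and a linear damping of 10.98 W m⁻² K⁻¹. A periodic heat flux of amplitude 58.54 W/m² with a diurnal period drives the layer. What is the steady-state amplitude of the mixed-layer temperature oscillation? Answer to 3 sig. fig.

Areal heat capacity C = ρ c_p D = 1021 × 4082 × 25.35 = 1.06×10^8 J/(m^2 K).
Angular frequency ω = 2π / T = 2π / 86400 s = 7.27×10^-5 s⁻¹.
√((Cω)² + λ²) = √((7680)² + 10.98²) = 7680 W/(m²·K).
Amplitude A = F₀ / √((Cω)²+λ²) = 58.54 / 7680 = 0.00762 K.

0.00762 K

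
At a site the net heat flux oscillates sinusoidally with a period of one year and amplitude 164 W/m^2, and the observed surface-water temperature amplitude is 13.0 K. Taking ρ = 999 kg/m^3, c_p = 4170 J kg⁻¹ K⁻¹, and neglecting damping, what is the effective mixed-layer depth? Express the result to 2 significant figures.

ω = 2π / 3.15×10^7 s = 1.99×10^-7 s⁻¹.
Required C = F₀ / (A ω) = 164 / (13.0 × 1.99×10^-7) = 6.33×10^7 J/(m²·K).
D = C / (ρ c_p) = 6.33×10^7 / (999 × 4170) = 15.2 m.

15 m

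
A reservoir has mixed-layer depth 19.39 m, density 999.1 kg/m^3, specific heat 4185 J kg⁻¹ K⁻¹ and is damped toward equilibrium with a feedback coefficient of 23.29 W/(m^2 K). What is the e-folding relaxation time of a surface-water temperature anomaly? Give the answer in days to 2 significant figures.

Areal heat capacity C = ρ c_p D = 999.1 × 4185 × 19.39 = 8.11×10^7 J/(m²·K).
Relaxation time τ = C / λ = 8.11×10^7 / 23.29 = 3.48×10^6 s.
In days: 3.48×10^6 s / (86400 s/day) = 40.3 days.

40 days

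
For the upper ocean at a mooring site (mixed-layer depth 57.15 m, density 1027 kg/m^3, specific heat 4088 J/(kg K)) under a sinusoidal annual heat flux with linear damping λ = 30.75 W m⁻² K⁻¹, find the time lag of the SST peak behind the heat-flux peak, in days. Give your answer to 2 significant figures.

Areal heat capacity C = ρ c_p D = 1027 × 4088 × 57.15 = 2.40×10^8 J/(m^2 K).
ω = 2π / 3.15×10^7 s = 1.99×10^-7 s⁻¹.
Phase lag φ = arctan(Cω/λ) = arctan(47.8/30.75) = 0.999 rad.
Time lag = φ / ω = 0.999 / 1.99×10^-7 = 5.02×10^6 s = 58.0 days.

58 days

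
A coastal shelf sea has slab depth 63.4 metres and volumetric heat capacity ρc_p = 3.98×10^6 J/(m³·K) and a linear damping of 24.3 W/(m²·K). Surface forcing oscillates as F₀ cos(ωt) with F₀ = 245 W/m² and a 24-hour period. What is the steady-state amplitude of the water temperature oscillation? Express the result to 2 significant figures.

Areal heat capacity C = ρc_p × D = 3.98×10^6 × 63.4 = 2.52×10^8 J/(m^2 K).
Angular frequency ω = 2π / T = 2π / 86400 s = 7.27×10^-5 s⁻¹.
√((Cω)² + λ²) = √((18400)² + 24.3²) = 18400 W/(m²·K).
Amplitude A = F₀ / √((Cω)²+λ²) = 245 / 18400 = 0.0134 K.

0.013 K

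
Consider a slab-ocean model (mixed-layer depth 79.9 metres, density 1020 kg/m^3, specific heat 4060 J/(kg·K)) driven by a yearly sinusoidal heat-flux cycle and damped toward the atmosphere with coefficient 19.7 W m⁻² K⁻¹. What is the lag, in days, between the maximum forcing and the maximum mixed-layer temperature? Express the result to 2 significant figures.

Areal heat capacity C = ρ c_p D = 1020 × 4060 × 79.9 = 3.31×10^8 J m⁻² K⁻¹.
ω = 2π / 3.15×10^7 s = 1.99×10^-7 s⁻¹.
Phase lag φ = arctan(Cω/λ) = arctan(65.9/19.7) = 1.28 rad.
Time lag = φ / ω = 1.28 / 1.99×10^-7 = 6.43×10^6 s = 74.4 days.

74 days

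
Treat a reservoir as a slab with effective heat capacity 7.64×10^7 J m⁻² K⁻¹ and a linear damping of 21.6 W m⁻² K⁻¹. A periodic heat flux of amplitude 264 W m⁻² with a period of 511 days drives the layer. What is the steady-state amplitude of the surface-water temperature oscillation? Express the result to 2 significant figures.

Areal heat capacity C = 7.64×10^7 J m⁻² K⁻¹ (given).
Angular frequency ω = 2π / T = 2π / 4.42×10^7 s = 1.42×10^-7 s⁻¹.
√((Cω)² + λ²) = √((10.9)² + 21.6²) = 24.2 W/(m²·K).
Amplitude A = F₀ / √((Cω)²+λ²) = 264 / 24.2 = 10.9 K.

11 K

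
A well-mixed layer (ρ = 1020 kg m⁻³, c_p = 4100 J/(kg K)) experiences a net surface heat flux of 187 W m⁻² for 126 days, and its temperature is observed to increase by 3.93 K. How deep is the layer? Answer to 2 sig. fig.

120 m

Heat input Q = F Δt = 187 × 1.09×10^7 s = 2.04×10^9 J/m².
Required areal heat capacity C = Q / ΔT = 5.18×10^8 J/(m²·K).
Depth D = C / (ρ c_p) = 5.18×10^8 / (1020 × 4100) = 124 m.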